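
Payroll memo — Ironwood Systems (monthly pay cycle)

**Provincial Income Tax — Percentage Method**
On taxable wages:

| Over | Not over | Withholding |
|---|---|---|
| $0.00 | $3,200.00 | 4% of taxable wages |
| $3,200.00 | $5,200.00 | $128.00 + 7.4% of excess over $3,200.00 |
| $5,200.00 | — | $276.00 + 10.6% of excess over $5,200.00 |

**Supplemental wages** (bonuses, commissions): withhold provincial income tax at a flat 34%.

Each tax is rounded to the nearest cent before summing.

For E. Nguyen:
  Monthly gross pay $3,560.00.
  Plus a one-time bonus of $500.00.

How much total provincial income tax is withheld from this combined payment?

$324.64

Provincial Income Tax: taxable = $3,560.00
  $128.00 + 7.4% × ($3,560.00 − $3,200.00) = $128.00 + 7.4% × $360.00 = $154.64
Supplemental (34% flat on bonus): 34% × $500.00 = $170.00
Total provincial income tax: $154.64 + $170.00 = $324.64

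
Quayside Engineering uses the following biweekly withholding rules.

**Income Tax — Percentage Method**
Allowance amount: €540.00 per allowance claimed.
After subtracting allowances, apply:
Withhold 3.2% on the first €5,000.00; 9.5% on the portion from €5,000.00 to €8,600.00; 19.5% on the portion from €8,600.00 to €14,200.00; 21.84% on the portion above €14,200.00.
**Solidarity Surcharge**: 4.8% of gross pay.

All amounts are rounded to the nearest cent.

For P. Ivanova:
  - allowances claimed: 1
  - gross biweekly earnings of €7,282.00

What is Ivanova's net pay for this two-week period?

€6,606.97

Income Tax: taxable = €7,282.00 − 1×€540.00 = €6,742.00
  €160.00 + 9.5% × (€6,742.00 − €5,000.00) = €160.00 + 9.5% × €1,742.00 = €325.49
Solidarity Surcharge: 4.8% × €7,282.00 = €349.54
Total withheld: €325.49 + €349.54 = €675.03
Net pay: €7,282.00 − €675.03 = €6,606.97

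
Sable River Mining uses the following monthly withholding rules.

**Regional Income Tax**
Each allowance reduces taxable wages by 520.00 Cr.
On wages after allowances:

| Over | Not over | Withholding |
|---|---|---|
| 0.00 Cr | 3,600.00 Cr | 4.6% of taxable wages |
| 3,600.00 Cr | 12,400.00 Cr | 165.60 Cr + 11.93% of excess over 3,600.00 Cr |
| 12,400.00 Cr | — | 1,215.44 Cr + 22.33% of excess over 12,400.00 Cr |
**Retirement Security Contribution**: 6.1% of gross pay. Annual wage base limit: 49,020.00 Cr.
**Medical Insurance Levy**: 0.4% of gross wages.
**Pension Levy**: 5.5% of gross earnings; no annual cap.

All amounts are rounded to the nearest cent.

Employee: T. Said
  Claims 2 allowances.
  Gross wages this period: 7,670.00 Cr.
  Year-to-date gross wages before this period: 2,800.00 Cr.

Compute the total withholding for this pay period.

Regional Income Tax: taxable = 7,670.00 Cr − 2×520.00 Cr = 6,630.00 Cr
  165.60 Cr + 11.93% × (6,630.00 Cr − 3,600.00 Cr) = 165.60 Cr + 11.93% × 3,030.00 Cr = 527.08 Cr
Retirement Security Contribution: 6.1% × 7,670.00 Cr = 467.87 Cr
Medical Insurance Levy: 0.4% × 7,670.00 Cr = 30.68 Cr
Pension Levy: 5.5% × 7,670.00 Cr = 421.85 Cr
Total: 527.08 Cr + 467.87 Cr + 30.68 Cr + 421.85 Cr = 1,447.48 Cr

1,447.48 Cr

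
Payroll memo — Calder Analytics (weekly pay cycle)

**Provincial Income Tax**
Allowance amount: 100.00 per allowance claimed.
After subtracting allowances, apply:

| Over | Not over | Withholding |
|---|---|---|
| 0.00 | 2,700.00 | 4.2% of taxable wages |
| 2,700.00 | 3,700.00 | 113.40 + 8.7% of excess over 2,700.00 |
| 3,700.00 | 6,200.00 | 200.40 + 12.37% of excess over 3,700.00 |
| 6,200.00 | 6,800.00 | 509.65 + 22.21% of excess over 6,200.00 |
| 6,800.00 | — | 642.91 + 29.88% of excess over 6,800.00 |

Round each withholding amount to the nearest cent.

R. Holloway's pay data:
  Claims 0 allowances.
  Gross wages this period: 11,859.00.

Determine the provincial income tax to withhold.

Provincial Income Tax: taxable = 11,859.00
  642.91 + 29.88% × (11,859.00 − 6,800.00) = 642.91 + 29.88% × 5,059.00 = 2,154.54

2,154.54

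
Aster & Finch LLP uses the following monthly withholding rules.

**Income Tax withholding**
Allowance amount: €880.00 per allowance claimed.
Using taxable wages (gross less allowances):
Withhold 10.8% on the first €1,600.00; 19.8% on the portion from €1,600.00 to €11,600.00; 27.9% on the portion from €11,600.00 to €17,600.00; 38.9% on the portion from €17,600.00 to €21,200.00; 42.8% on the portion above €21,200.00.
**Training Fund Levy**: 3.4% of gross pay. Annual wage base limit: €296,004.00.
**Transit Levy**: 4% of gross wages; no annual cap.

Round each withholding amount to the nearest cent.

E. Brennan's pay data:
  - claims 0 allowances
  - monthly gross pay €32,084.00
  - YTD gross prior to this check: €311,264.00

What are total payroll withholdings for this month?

€11,168.91

Income Tax: taxable = €32,084.00
  €5,227.20 + 42.8% × (€32,084.00 − €21,200.00) = €5,227.20 + 42.8% × €10,884.00 = €9,885.55
Training Fund Levy: YTD €311,264.00 ≥ cap €296,004.00 → €0.00
Transit Levy: 4% × €32,084.00 = €1,283.36
Total: €9,885.55 + €0.00 + €1,283.36 = €11,168.91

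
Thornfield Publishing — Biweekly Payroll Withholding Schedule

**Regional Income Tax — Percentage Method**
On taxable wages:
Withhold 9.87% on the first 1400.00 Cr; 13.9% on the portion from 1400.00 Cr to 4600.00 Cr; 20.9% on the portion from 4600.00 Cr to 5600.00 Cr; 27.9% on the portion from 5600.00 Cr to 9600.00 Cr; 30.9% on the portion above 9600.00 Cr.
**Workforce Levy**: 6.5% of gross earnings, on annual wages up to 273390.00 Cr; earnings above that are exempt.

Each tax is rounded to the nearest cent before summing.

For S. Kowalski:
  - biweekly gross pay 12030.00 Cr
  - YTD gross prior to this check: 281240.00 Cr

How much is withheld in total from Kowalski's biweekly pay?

2658.85 Cr

Regional Income Tax: taxable = 12030.00 Cr
  1907.98 Cr + 30.9% × (12030.00 Cr − 9600.00 Cr) = 1907.98 Cr + 30.9% × 2430.00 Cr = 2658.85 Cr
Workforce Levy: YTD 281240.00 Cr ≥ cap 273390.00 Cr → 0.00 Cr
Total: 2658.85 Cr + 0.00 Cr = 2658.85 Cr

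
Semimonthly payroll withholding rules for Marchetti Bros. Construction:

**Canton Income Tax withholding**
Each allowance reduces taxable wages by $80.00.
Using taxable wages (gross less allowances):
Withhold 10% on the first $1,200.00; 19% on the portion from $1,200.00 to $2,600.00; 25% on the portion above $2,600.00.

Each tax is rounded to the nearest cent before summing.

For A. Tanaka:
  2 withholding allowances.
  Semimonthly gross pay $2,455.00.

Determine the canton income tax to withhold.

Canton Income Tax: taxable = $2,455.00 − 2×$80.00 = $2,295.00
  $120.00 + 19% × ($2,295.00 − $1,200.00) = $120.00 + 19% × $1,095.00 = $328.05

$328.05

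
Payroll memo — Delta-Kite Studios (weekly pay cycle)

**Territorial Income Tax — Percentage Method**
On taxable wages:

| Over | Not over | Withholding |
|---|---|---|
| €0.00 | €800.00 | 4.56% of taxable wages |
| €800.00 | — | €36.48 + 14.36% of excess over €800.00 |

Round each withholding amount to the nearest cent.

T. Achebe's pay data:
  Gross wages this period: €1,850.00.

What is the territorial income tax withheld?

Territorial Income Tax: taxable = €1,850.00
  €36.48 + 14.36% × (€1,850.00 − €800.00) = €36.48 + 14.36% × €1,050.00 = €187.26

€187.26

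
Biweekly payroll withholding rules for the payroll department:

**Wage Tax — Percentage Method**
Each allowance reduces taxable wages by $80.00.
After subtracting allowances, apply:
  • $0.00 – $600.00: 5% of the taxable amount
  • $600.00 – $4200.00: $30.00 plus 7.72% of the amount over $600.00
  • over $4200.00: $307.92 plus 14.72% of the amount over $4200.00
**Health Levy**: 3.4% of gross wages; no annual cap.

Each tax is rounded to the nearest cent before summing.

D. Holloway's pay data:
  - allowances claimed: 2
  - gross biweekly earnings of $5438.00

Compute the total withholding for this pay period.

Wage Tax: taxable = $5438.00 − 2×$80.00 = $5278.00
  $307.92 + 14.72% × ($5278.00 − $4200.00) = $307.92 + 14.72% × $1078.00 = $466.60
Health Levy: 3.4% × $5438.00 = $184.89
Total: $466.60 + $184.89 = $651.49

$651.49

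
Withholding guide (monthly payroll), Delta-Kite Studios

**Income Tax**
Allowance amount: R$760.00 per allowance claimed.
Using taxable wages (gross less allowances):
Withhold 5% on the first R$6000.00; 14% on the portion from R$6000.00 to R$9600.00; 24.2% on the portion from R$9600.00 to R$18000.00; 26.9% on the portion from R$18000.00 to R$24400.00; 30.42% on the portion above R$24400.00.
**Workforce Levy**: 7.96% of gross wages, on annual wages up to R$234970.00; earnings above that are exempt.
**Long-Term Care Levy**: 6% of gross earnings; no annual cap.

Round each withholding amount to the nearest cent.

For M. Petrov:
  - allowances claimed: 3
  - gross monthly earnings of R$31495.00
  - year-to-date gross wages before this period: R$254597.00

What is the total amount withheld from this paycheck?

Income Tax: taxable = R$31495.00 − 3×R$760.00 = R$29215.00
  R$4558.40 + 30.42% × (R$29215.00 − R$24400.00) = R$4558.40 + 30.42% × R$4815.00 = R$6023.12
Workforce Levy: YTD R$254597.00 ≥ cap R$234970.00 → R$0.00
Long-Term Care Levy: 6% × R$31495.00 = R$1889.70
Total: R$6023.12 + R$0.00 + R$1889.70 = R$7912.82

R$7912.82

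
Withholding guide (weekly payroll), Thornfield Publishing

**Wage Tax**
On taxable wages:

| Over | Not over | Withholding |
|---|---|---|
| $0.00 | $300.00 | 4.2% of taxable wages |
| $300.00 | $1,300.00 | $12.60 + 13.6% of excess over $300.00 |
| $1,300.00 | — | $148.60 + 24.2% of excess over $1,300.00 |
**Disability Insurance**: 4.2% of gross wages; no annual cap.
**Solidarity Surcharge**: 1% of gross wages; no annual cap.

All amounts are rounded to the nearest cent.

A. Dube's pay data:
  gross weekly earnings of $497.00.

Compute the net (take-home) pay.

Wage Tax: taxable = $497.00
  $12.60 + 13.6% × ($497.00 − $300.00) = $12.60 + 13.6% × $197.00 = $39.39
Disability Insurance: 4.2% × $497.00 = $20.87
Solidarity Surcharge: 1% × $497.00 = $4.97
Total withheld: $39.39 + $20.87 + $4.97 = $65.23
Net pay: $497.00 − $65.23 = $431.77

$431.77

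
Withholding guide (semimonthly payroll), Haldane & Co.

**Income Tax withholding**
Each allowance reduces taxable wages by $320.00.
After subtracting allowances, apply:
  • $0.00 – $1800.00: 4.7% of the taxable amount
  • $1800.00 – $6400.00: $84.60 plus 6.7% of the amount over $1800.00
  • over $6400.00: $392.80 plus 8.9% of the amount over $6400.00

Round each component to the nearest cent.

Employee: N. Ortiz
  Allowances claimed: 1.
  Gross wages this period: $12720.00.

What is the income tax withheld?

Income Tax: taxable = $12720.00 − 1×$320.00 = $12400.00
  $392.80 + 8.9% × ($12400.00 − $6400.00) = $392.80 + 8.9% × $6000.00 = $926.80

$926.80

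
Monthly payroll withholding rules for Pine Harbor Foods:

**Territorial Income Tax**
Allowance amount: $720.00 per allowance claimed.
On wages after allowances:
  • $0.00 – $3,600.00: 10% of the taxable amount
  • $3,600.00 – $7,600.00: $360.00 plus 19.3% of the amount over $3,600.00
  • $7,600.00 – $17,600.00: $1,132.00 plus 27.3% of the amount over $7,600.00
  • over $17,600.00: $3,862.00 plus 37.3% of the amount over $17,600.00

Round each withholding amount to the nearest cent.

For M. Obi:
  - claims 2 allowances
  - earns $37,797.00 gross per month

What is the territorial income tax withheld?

$10,858.36

Territorial Income Tax: taxable = $37,797.00 − 2×$720.00 = $36,357.00
  $3,862.00 + 37.3% × ($36,357.00 − $17,600.00) = $3,862.00 + 37.3% × $18,757.00 = $10,858.36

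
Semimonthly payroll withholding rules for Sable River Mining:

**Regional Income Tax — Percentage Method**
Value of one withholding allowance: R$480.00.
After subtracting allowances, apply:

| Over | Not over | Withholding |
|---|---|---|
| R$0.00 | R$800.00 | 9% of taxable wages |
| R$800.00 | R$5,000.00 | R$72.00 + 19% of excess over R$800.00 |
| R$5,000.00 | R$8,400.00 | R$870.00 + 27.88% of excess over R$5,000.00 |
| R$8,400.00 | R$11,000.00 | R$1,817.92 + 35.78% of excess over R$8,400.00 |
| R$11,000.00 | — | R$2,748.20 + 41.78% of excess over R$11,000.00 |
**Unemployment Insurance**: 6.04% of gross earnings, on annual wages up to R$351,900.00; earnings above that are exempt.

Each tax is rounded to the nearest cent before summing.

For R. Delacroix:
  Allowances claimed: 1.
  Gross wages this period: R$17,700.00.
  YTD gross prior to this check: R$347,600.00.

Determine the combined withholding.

R$5,606.64

Regional Income Tax: taxable = R$17,700.00 − 1×R$480.00 = R$17,220.00
  R$2,748.20 + 41.78% × (R$17,220.00 − R$11,000.00) = R$2,748.20 + 41.78% × R$6,220.00 = R$5,346.92
Unemployment Insurance: cap R$351,900.00 − YTD R$347,600.00 = R$4,300.00 subject; 6.04% × R$4,300.00 = R$259.72
Total: R$5,346.92 + R$259.72 = R$5,606.64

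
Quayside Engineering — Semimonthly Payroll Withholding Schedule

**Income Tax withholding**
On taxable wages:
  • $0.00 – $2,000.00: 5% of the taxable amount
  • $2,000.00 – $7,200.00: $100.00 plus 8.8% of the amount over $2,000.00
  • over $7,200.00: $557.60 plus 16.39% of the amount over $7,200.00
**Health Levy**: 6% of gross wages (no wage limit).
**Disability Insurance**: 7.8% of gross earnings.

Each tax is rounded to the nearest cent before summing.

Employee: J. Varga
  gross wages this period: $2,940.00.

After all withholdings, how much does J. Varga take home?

Income Tax: taxable = $2,940.00
  $100.00 + 8.8% × ($2,940.00 − $2,000.00) = $100.00 + 8.8% × $940.00 = $182.72
Health Levy: 6% × $2,940.00 = $176.40
Disability Insurance: 7.8% × $2,940.00 = $229.32
Total withheld: $182.72 + $176.40 + $229.32 = $588.44
Net pay: $2,940.00 − $588.44 = $2,351.56

$2,351.56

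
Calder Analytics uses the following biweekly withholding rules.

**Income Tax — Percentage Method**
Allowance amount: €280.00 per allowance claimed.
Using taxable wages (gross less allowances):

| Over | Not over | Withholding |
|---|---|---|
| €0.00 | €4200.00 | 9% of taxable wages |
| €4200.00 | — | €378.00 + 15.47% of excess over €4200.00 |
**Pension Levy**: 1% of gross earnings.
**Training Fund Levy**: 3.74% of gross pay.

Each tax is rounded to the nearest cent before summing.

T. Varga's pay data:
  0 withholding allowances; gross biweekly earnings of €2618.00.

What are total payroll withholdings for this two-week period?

Income Tax: taxable = €2618.00
  9% × €2618.00 = €235.62
Pension Levy: 1% × €2618.00 = €26.18
Training Fund Levy: 3.74% × €2618.00 = €97.91
Total: €235.62 + €26.18 + €97.91 = €359.71

€359.71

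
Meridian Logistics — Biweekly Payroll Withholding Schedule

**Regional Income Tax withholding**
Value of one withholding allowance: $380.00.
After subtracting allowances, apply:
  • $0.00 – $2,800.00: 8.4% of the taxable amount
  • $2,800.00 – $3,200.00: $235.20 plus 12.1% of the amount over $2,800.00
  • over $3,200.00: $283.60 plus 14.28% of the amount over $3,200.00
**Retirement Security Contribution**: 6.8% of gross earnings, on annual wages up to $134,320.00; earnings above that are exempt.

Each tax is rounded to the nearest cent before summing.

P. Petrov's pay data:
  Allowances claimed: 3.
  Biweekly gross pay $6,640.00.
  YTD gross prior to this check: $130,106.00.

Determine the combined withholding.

$898.59

Regional Income Tax: taxable = $6,640.00 − 3×$380.00 = $5,500.00
  $283.60 + 14.28% × ($5,500.00 − $3,200.00) = $283.60 + 14.28% × $2,300.00 = $612.04
Retirement Security Contribution: cap $134,320.00 − YTD $130,106.00 = $4,214.00 subject; 6.8% × $4,214.00 = $286.55
Total: $612.04 + $286.55 = $898.59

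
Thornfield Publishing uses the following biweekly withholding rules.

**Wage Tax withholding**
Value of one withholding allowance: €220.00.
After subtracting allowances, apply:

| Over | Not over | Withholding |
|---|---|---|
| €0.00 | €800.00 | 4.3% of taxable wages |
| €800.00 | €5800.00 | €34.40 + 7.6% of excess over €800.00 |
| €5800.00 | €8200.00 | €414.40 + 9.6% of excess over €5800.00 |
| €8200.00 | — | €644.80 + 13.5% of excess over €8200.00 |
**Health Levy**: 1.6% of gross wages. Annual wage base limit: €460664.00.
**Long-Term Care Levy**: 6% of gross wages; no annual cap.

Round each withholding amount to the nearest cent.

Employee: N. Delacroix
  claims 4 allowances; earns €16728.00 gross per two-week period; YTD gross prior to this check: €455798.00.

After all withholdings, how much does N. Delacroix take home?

Wage Tax: taxable = €16728.00 − 4×€220.00 = €15848.00
  €644.80 + 13.5% × (€15848.00 − €8200.00) = €644.80 + 13.5% × €7648.00 = €1677.28
Health Levy: cap €460664.00 − YTD €455798.00 = €4866.00 subject; 1.6% × €4866.00 = €77.86
Long-Term Care Levy: 6% × €16728.00 = €1003.68
Total withheld: €1677.28 + €77.86 + €1003.68 = €2758.82
Net pay: €16728.00 − €2758.82 = €13969.18

€13969.18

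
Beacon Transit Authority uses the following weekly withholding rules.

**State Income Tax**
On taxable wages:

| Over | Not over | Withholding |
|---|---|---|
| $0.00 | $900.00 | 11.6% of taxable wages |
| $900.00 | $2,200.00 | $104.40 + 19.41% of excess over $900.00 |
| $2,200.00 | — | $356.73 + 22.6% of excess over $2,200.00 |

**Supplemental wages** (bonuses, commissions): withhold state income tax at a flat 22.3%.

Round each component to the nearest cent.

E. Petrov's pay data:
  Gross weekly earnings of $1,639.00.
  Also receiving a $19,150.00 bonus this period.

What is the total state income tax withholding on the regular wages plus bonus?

State Income Tax: taxable = $1,639.00
  $104.40 + 19.41% × ($1,639.00 − $900.00) = $104.40 + 19.41% × $739.00 = $247.84
Supplemental (22.3% flat on bonus): 22.3% × $19,150.00 = $4,270.45
Total state income tax: $247.84 + $4,270.45 = $4,518.29

$4,518.29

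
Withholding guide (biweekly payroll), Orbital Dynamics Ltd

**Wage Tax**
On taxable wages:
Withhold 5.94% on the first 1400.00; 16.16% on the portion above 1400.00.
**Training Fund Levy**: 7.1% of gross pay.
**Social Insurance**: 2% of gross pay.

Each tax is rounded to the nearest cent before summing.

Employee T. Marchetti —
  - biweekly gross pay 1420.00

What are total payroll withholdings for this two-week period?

215.61

Wage Tax: taxable = 1420.00
  83.16 + 16.16% × (1420.00 − 1400.00) = 83.16 + 16.16% × 20.00 = 86.39
Training Fund Levy: 7.1% × 1420.00 = 100.82
Social Insurance: 2% × 1420.00 = 28.40
Total: 86.39 + 100.82 + 28.40 = 215.61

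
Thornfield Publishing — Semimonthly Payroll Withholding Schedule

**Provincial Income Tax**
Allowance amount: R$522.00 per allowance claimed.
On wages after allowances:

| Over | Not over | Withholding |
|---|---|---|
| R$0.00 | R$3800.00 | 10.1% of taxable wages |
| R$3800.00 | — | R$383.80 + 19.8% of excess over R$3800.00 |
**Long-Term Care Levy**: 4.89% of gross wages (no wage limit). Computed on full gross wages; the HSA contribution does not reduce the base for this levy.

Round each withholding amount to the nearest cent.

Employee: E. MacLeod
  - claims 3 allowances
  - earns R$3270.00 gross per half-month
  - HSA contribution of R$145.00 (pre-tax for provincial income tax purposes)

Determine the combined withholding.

Provincial Income Tax: taxable = R$3270.00 − R$145.00 − 3×R$522.00 = R$1559.00
  10.1% × R$1559.00 = R$157.46
Long-Term Care Levy: 4.89% × R$3270.00 = R$159.90
Total: R$157.46 + R$159.90 = R$317.36

R$317.36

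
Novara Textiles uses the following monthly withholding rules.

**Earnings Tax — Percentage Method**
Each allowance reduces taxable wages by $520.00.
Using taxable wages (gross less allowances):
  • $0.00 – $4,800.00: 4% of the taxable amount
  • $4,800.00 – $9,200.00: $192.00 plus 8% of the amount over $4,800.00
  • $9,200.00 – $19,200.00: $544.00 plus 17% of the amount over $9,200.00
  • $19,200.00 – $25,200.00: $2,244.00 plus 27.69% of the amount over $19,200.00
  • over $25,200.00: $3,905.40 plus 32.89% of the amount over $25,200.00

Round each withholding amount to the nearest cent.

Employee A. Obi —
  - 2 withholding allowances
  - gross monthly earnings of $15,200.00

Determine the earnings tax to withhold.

$1,387.20

Earnings Tax: taxable = $15,200.00 − 2×$520.00 = $14,160.00
  $544.00 + 17% × ($14,160.00 − $9,200.00) = $544.00 + 17% × $4,960.00 = $1,387.20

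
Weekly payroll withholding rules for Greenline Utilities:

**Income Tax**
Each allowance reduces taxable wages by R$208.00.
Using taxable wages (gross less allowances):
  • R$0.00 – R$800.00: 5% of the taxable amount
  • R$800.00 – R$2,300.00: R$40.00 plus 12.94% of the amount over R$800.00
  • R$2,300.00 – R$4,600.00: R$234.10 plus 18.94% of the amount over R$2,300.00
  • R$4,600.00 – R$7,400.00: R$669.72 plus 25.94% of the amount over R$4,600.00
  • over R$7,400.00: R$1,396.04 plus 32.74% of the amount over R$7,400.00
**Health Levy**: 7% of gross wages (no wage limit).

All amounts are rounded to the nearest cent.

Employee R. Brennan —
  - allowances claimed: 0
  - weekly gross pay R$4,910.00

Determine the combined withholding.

R$1,093.83

Income Tax: taxable = R$4,910.00
  R$669.72 + 25.94% × (R$4,910.00 − R$4,600.00) = R$669.72 + 25.94% × R$310.00 = R$750.13
Health Levy: 7% × R$4,910.00 = R$343.70
Total: R$750.13 + R$343.70 = R$1,093.83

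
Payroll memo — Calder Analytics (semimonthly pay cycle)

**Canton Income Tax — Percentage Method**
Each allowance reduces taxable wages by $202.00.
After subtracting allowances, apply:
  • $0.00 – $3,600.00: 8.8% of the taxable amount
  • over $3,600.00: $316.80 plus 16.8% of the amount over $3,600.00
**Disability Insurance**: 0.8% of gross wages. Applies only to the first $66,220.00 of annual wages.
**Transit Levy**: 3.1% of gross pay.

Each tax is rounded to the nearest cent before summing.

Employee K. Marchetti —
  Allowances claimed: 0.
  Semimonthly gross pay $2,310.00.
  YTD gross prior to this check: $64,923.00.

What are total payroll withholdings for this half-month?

Canton Income Tax: taxable = $2,310.00
  8.8% × $2,310.00 = $203.28
Disability Insurance: cap $66,220.00 − YTD $64,923.00 = $1,297.00 subject; 0.8% × $1,297.00 = $10.38
Transit Levy: 3.1% × $2,310.00 = $71.61
Total: $203.28 + $10.38 + $71.61 = $285.27

$285.27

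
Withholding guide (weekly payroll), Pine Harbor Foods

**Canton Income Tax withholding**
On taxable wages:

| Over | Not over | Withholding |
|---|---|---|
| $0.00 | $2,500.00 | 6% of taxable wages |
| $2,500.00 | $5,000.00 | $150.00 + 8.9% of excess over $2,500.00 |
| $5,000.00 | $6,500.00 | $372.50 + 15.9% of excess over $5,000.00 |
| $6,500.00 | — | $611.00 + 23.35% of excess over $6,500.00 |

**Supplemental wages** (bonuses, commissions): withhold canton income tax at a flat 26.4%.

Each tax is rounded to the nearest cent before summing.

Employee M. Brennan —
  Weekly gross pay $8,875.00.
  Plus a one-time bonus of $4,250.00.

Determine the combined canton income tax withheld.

Canton Income Tax: taxable = $8,875.00
  $611.00 + 23.35% × ($8,875.00 − $6,500.00) = $611.00 + 23.35% × $2,375.00 = $1,165.56
Supplemental (26.4% flat on bonus): 26.4% × $4,250.00 = $1,122.00
Total canton income tax: $1,165.56 + $1,122.00 = $2,287.56

$2,287.56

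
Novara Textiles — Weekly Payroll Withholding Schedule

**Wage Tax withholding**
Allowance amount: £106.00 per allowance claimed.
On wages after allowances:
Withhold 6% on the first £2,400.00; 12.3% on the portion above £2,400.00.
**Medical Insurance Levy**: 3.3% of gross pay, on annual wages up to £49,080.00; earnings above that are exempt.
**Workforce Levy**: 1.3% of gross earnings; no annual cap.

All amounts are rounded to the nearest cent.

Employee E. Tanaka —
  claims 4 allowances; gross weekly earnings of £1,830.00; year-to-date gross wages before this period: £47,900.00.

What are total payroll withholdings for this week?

Wage Tax: taxable = £1,830.00 − 4×£106.00 = £1,406.00
  6% × £1,406.00 = £84.36
Medical Insurance Levy: cap £49,080.00 − YTD £47,900.00 = £1,180.00 subject; 3.3% × £1,180.00 = £38.94
Workforce Levy: 1.3% × £1,830.00 = £23.79
Total: £84.36 + £38.94 + £23.79 = £147.09

£147.09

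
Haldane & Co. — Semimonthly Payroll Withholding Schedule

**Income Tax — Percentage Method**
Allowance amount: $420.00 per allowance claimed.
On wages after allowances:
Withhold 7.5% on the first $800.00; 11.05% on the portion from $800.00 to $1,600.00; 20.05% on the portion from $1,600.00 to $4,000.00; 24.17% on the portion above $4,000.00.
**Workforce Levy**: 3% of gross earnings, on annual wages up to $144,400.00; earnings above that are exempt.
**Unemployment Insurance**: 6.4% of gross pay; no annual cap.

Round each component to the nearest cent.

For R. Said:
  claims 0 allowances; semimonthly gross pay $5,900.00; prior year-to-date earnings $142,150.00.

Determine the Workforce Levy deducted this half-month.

Workforce Levy: cap $144,400.00 − YTD $142,150.00 = $2,250.00 subject; 3% × $2,250.00 = $67.50

$67.50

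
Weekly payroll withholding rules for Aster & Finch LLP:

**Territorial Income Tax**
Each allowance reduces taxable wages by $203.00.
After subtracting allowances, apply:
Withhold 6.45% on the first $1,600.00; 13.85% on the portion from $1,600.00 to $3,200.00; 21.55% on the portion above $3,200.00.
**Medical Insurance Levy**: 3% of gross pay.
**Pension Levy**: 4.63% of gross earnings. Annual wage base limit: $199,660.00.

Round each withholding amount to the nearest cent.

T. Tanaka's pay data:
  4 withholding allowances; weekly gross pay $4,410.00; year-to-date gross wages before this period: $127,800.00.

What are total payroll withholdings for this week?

$747.05

Territorial Income Tax: taxable = $4,410.00 − 4×$203.00 = $3,598.00
  $324.80 + 21.55% × ($3,598.00 − $3,200.00) = $324.80 + 21.55% × $398.00 = $410.57
Medical Insurance Levy: 3% × $4,410.00 = $132.30
Pension Levy: 4.63% × $4,410.00 = $204.18
Total: $410.57 + $132.30 + $204.18 = $747.05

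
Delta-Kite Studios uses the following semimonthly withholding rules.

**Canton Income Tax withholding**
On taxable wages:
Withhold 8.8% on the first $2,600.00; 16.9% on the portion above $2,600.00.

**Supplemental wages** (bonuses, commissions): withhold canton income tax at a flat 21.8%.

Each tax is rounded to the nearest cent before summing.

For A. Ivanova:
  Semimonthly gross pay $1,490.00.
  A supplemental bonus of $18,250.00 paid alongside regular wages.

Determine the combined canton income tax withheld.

$4,109.62

Canton Income Tax: taxable = $1,490.00
  8.8% × $1,490.00 = $131.12
Supplemental (21.8% flat on bonus): 21.8% × $18,250.00 = $3,978.50
Total canton income tax: $131.12 + $3,978.50 = $4,109.62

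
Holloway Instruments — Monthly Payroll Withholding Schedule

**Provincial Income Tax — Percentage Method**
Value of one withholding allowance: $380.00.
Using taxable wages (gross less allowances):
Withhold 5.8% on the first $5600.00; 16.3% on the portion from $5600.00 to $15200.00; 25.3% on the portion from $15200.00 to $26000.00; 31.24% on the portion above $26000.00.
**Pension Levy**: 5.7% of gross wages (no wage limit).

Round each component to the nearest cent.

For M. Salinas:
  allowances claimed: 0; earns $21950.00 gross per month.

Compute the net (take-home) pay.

$17101.50

Provincial Income Tax: taxable = $21950.00
  $1889.60 + 25.3% × ($21950.00 − $15200.00) = $1889.60 + 25.3% × $6750.00 = $3597.35
Pension Levy: 5.7% × $21950.00 = $1251.15
Total withheld: $3597.35 + $1251.15 = $4848.50
Net pay: $21950.00 − $4848.50 = $17101.50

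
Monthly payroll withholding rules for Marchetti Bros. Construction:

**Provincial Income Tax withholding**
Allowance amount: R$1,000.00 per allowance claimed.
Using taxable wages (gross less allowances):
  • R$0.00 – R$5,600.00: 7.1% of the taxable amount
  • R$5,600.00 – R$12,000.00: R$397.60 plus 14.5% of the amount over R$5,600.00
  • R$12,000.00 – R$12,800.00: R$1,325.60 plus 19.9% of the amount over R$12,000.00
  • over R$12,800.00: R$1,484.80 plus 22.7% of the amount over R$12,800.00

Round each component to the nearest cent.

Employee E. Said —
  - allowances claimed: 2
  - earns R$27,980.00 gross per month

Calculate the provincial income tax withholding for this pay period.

R$4,476.66

Provincial Income Tax: taxable = R$27,980.00 − 2×R$1,000.00 = R$25,980.00
  R$1,484.80 + 22.7% × (R$25,980.00 − R$12,800.00) = R$1,484.80 + 22.7% × R$13,180.00 = R$4,476.66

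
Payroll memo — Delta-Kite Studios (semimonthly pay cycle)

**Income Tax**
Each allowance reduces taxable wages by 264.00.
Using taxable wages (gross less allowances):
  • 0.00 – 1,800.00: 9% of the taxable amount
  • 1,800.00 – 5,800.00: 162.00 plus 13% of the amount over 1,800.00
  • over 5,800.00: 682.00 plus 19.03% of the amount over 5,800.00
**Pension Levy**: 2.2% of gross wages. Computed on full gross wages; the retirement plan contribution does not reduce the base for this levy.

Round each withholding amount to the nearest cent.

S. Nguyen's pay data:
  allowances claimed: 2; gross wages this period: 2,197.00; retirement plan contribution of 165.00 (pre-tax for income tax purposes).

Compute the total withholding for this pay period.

Income Tax: taxable = 2,197.00 − 165.00 − 2×264.00 = 1,504.00
  9% × 1,504.00 = 135.36
Pension Levy: 2.2% × 2,197.00 = 48.33
Total: 135.36 + 48.33 = 183.69

183.69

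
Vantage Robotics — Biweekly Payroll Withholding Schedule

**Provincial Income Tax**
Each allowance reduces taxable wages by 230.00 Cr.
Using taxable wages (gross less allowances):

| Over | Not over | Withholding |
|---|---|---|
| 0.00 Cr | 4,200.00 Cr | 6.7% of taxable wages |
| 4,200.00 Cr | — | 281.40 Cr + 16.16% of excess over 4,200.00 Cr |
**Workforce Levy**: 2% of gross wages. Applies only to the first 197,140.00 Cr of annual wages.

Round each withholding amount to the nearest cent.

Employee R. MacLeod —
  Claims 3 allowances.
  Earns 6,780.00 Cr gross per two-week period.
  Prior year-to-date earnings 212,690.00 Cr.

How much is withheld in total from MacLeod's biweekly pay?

Provincial Income Tax: taxable = 6,780.00 Cr − 3×230.00 Cr = 6,090.00 Cr
  281.40 Cr + 16.16% × (6,090.00 Cr − 4,200.00 Cr) = 281.40 Cr + 16.16% × 1,890.00 Cr = 586.82 Cr
Workforce Levy: YTD 212,690.00 Cr ≥ cap 197,140.00 Cr → 0.00 Cr
Total: 586.82 Cr + 0.00 Cr = 586.82 Cr

586.82 Cr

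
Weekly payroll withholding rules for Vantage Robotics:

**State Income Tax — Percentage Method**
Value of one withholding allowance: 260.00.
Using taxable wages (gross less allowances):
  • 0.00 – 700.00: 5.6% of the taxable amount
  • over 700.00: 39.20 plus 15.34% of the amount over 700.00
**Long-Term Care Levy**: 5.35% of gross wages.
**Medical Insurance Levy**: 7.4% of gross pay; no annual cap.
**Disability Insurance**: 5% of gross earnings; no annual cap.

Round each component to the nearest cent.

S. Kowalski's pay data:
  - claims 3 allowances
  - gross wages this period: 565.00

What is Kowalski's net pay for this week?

464.71

State Income Tax: taxable = 565.00 − 3×260.00 = -215.00
  Taxable ≤ 0 → 0.00
Long-Term Care Levy: 5.35% × 565.00 = 30.23
Medical Insurance Levy: 7.4% × 565.00 = 41.81
Disability Insurance: 5% × 565.00 = 28.25
Total withheld: 0.00 + 30.23 + 41.81 + 28.25 = 100.29
Net pay: 565.00 − 100.29 = 464.71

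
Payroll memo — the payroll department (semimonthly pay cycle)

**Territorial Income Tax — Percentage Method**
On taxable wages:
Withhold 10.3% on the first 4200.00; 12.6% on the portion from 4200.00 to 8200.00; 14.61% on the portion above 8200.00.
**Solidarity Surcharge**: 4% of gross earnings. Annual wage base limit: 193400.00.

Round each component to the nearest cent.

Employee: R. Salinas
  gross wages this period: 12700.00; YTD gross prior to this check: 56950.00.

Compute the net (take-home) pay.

Territorial Income Tax: taxable = 12700.00
  936.60 + 14.61% × (12700.00 − 8200.00) = 936.60 + 14.61% × 4500.00 = 1594.05
Solidarity Surcharge: 4% × 12700.00 = 508.00
Total withheld: 1594.05 + 508.00 = 2102.05
Net pay: 12700.00 − 2102.05 = 10597.95

10597.95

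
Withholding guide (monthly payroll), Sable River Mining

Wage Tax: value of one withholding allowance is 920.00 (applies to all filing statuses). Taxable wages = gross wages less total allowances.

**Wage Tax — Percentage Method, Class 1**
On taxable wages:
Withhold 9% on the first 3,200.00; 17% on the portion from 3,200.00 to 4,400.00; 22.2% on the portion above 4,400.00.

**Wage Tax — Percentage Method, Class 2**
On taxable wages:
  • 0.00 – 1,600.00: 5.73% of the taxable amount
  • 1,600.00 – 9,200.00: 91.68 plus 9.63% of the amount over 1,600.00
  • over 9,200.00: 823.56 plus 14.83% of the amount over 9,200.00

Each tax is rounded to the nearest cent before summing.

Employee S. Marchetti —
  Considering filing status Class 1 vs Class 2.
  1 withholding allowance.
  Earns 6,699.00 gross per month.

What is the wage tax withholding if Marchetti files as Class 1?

Wage Tax (Class 1): taxable = 6,699.00 − 1×920.00 = 5,779.00
  492.00 + 22.2% × (5,779.00 − 4,400.00) = 492.00 + 22.2% × 1,379.00 = 798.14

798.14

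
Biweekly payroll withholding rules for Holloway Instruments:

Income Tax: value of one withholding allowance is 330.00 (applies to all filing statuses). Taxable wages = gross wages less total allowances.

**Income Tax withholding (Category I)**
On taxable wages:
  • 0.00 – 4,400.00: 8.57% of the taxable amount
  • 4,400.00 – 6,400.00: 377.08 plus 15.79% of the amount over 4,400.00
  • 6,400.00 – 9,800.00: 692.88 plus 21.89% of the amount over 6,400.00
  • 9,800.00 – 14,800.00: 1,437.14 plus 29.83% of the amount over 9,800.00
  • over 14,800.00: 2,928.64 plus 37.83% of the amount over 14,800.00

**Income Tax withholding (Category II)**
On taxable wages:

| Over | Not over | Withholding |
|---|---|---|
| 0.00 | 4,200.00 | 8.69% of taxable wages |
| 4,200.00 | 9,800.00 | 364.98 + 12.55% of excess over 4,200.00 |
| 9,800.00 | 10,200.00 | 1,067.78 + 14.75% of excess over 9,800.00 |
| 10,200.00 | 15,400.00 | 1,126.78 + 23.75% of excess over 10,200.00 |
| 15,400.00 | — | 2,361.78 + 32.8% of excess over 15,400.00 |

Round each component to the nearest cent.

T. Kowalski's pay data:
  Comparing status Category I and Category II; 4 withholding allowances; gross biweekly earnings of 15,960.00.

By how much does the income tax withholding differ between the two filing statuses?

699.63

Income Tax (Category I): taxable = 15,960.00 − 4×330.00 = 14,640.00
  1,437.14 + 29.83% × (14,640.00 − 9,800.00) = 1,437.14 + 29.83% × 4,840.00 = 2,880.91
Income Tax (Category II): taxable = 15,960.00 − 4×330.00 = 14,640.00
  1,126.78 + 23.75% × (14,640.00 − 10,200.00) = 1,126.78 + 23.75% × 4,440.00 = 2,181.28
Difference: |2,880.91 − 2,181.28| = 699.63 (higher under Category I)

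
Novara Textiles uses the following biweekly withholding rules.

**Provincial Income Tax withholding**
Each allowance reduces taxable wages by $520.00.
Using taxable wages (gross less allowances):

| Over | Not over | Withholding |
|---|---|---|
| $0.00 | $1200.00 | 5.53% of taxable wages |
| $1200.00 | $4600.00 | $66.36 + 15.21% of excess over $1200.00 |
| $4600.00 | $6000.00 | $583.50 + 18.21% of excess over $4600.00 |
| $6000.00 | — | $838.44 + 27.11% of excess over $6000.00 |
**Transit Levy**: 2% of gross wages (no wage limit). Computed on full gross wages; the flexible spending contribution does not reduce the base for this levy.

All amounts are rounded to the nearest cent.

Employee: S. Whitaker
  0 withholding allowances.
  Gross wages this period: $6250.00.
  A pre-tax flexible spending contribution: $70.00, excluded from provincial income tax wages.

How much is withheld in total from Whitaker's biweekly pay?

$1012.24

Provincial Income Tax: taxable = $6250.00 − $70.00 = $6180.00
  $838.44 + 27.11% × ($6180.00 − $6000.00) = $838.44 + 27.11% × $180.00 = $887.24
Transit Levy: 2% × $6250.00 = $125.00
Total: $887.24 + $125.00 = $1012.24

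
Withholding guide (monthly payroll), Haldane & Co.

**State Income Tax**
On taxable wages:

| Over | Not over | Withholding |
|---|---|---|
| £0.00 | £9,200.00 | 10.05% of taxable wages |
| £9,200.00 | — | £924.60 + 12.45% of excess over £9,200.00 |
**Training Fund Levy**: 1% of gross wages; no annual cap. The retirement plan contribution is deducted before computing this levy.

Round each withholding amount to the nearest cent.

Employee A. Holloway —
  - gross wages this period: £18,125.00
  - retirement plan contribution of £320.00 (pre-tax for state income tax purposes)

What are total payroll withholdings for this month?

£2,173.97

State Income Tax: taxable = £18,125.00 − £320.00 = £17,805.00
  £924.60 + 12.45% × (£17,805.00 − £9,200.00) = £924.60 + 12.45% × £8,605.00 = £1,995.92
Training Fund Levy: 1% × £17,805.00 = £178.05
Total: £1,995.92 + £178.05 = £2,173.97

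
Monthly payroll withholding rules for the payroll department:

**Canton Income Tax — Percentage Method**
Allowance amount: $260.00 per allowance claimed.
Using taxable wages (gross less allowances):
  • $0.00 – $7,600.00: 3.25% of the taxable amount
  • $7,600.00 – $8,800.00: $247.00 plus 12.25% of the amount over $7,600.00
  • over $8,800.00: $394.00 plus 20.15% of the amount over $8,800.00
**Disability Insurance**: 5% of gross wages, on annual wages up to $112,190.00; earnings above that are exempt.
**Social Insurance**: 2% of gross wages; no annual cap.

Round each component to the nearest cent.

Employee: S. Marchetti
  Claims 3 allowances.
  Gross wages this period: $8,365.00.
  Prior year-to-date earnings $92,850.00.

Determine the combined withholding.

Canton Income Tax: taxable = $8,365.00 − 3×$260.00 = $7,585.00
  3.25% × $7,585.00 = $246.51
Disability Insurance: 5% × $8,365.00 = $418.25
Social Insurance: 2% × $8,365.00 = $167.30
Total: $246.51 + $418.25 + $167.30 = $832.06

$832.06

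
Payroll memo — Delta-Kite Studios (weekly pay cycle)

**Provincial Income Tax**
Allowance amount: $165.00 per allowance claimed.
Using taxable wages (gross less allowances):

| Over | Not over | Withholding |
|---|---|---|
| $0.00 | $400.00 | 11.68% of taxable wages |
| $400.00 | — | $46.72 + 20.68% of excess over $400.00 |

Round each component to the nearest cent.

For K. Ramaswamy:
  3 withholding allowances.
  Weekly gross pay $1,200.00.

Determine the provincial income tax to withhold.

$109.79

Provincial Income Tax: taxable = $1,200.00 − 3×$165.00 = $705.00
  $46.72 + 20.68% × ($705.00 − $400.00) = $46.72 + 20.68% × $305.00 = $109.79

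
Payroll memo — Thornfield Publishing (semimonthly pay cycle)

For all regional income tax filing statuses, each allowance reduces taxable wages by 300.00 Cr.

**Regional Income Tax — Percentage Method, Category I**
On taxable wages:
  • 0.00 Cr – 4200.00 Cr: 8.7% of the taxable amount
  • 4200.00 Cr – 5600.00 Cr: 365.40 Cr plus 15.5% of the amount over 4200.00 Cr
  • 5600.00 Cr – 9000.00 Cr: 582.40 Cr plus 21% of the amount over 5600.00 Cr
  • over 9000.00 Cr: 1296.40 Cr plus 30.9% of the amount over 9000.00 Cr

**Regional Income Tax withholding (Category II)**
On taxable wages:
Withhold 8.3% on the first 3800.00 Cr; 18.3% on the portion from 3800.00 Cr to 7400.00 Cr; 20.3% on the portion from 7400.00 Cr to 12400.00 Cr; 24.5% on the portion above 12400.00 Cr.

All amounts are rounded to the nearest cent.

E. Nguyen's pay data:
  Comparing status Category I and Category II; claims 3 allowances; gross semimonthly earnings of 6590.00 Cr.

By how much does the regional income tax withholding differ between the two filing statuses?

59.97 Cr

Regional Income Tax (Category I): taxable = 6590.00 Cr − 3×300.00 Cr = 5690.00 Cr
  582.40 Cr + 21% × (5690.00 Cr − 5600.00 Cr) = 582.40 Cr + 21% × 90.00 Cr = 601.30 Cr
Regional Income Tax (Category II): taxable = 6590.00 Cr − 3×300.00 Cr = 5690.00 Cr
  315.40 Cr + 18.3% × (5690.00 Cr − 3800.00 Cr) = 315.40 Cr + 18.3% × 1890.00 Cr = 661.27 Cr
Difference: |601.30 Cr − 661.27 Cr| = 59.97 Cr (higher under Category II)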